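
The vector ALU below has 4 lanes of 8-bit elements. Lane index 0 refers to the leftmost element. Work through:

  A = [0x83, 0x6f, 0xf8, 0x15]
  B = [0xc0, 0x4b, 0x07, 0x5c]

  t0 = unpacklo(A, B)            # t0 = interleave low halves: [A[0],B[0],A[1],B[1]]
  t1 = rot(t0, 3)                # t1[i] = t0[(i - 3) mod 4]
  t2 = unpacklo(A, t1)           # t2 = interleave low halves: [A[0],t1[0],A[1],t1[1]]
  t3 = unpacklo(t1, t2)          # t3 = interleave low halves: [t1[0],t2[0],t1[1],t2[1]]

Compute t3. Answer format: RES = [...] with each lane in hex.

→ t0 |83|c0|6f|4b|
→ t1 |c0|6f|4b|83|
→ t2 |83|c0|6f|6f|
→ t3 |c0|83|6f|c0|

RES = [ 0xc0  0x83  0x6f  0xc0 ]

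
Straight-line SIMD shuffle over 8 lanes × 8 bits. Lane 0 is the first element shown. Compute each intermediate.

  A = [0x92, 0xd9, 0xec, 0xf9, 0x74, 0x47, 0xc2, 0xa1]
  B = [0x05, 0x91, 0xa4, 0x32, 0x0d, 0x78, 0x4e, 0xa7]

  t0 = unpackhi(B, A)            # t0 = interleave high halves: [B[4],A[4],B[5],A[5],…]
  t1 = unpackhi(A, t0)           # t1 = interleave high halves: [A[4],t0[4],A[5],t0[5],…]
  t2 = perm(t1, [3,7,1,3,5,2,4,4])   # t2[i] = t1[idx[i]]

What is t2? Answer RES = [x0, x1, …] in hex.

→ t0 |0d|74|78|47|4e|c2|a7|a1|
→ t1 |74|4e|47|c2|c2|a7|a1|a1|
→ t2 |c2|a1|4e|c2|a7|47|c2|c2|

RES = [ 0xc2  0xa1  0x4e  0xc2  0xa7  0x47  0xc2  0xc2 ]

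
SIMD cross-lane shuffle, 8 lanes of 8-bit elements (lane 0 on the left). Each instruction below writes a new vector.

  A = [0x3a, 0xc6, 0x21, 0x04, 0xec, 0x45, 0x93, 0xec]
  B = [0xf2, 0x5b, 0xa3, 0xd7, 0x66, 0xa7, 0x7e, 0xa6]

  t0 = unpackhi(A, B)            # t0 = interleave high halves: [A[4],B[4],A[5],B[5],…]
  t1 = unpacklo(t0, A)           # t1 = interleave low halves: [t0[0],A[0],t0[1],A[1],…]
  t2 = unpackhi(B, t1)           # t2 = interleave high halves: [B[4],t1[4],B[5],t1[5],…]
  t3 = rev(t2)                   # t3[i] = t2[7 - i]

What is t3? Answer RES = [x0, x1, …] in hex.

RES = [0x04, 0xa6, 0xa7, 0x7e, 0x21, 0xa7, 0x45, 0x66]

  t0: ec 66 45 a7 93 7e ec a6
  t1: ec 3a 66 c6 45 21 a7 04
  t2: 66 45 a7 21 7e a7 a6 04
  t3: 04 a6 a7 7e 21 a7 45 66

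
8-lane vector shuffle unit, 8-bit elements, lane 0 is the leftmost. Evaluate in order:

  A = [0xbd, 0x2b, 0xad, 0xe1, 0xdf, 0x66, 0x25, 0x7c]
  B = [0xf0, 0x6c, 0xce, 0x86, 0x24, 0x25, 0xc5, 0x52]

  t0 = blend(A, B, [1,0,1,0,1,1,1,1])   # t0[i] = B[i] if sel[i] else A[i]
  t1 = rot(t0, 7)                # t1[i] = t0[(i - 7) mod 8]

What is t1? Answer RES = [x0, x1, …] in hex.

RES = [0x2b, 0xce, 0xe1, 0x24, 0x25, 0xc5, 0x52, 0xf0]

→ t0 |f0|2b|ce|e1|24|25|c5|52|
→ t1 |2b|ce|e1|24|25|c5|52|f0|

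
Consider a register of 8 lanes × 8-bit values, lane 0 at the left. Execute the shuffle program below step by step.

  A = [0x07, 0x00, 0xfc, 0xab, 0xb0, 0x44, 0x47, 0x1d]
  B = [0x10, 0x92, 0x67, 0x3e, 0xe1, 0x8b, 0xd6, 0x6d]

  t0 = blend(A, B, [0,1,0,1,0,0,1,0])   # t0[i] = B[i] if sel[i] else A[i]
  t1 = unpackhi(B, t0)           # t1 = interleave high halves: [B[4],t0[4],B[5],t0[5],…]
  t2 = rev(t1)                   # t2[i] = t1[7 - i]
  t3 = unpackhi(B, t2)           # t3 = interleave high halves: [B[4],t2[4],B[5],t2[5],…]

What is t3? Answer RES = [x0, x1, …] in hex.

  t0: 07 92 fc 3e b0 44 d6 1d
  t1: e1 b0 8b 44 d6 d6 6d 1d
  t2: 1d 6d d6 d6 44 8b b0 e1
  t3: e1 44 8b 8b d6 b0 6d e1

RES = [ 0xe1  0x44  0x8b  0x8b  0xd6  0xb0  0x6d  0xe1 ]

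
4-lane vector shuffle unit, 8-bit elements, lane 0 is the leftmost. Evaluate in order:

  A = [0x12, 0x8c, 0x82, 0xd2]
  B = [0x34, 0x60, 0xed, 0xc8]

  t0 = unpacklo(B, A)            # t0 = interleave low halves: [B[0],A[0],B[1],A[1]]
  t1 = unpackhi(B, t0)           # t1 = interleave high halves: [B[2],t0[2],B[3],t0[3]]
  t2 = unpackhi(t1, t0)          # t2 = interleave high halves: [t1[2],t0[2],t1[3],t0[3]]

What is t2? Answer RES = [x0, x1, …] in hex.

→ t0 |34|12|60|8c|
→ t1 |ed|60|c8|8c|
→ t2 |c8|60|8c|8c|

RES = [0xc8, 0x60, 0x8c, 0x8c]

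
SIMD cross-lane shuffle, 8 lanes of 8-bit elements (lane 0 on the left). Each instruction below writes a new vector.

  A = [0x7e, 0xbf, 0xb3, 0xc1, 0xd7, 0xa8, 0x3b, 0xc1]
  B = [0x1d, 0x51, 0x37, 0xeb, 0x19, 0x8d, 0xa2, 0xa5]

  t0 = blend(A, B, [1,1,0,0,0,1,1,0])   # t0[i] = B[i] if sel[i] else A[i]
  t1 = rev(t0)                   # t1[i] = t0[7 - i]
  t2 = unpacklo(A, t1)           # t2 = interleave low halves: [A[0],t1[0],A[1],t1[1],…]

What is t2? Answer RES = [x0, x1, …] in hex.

  t0: 1d 51 b3 c1 d7 8d a2 c1
  t1: c1 a2 8d d7 c1 b3 51 1d
  t2: 7e c1 bf a2 b3 8d c1 d7

RES = [ 0x7e  0xc1  0xbf  0xa2  0xb3  0x8d  0xc1  0xd7 ]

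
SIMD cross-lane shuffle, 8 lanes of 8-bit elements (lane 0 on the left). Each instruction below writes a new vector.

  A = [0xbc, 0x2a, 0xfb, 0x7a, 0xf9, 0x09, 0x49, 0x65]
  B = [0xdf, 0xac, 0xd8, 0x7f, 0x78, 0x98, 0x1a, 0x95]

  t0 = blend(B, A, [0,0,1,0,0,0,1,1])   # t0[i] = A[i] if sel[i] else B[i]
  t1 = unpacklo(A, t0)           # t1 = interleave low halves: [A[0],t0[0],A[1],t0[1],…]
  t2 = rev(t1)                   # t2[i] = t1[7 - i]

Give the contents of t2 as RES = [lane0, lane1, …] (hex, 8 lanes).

RES = [0x7f, 0x7a, 0xfb, 0xfb, 0xac, 0x2a, 0xdf, 0xbc]

  t0: df ac fb 7f 78 98 49 65
  t1: bc df 2a ac fb fb 7a 7f
  t2: 7f 7a fb fb ac 2a df bc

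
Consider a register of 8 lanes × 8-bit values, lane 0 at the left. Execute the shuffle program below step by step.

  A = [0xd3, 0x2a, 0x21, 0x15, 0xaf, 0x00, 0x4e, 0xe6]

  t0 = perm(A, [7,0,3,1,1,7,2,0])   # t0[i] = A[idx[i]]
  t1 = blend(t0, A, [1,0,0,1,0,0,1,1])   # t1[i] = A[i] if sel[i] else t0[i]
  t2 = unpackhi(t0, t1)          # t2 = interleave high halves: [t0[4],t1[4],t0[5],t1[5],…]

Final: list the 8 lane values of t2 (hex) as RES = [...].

RES = [ 0x2a  0x2a  0xe6  0xe6  0x21  0x4e  0xd3  0xe6 ]

→ t0 |e6|d3|15|2a|2a|e6|21|d3|
→ t1 |d3|d3|15|15|2a|e6|4e|e6|
→ t2 |2a|2a|e6|e6|21|4e|d3|e6|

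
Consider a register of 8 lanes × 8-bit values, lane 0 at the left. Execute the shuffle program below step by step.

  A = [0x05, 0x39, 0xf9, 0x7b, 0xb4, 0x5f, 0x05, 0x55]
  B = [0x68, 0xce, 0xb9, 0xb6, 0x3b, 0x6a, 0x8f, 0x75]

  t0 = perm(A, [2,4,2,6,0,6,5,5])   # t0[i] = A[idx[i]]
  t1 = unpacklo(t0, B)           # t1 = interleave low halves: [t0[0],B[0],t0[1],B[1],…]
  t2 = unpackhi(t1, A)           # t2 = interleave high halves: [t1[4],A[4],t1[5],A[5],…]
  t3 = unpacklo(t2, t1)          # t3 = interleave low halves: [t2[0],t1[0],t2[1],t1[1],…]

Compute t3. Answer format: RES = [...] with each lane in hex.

→ t0 |f9|b4|f9|05|05|05|5f|5f|
→ t1 |f9|68|b4|ce|f9|b9|05|b6|
→ t2 |f9|b4|b9|5f|05|05|b6|55|
→ t3 |f9|f9|b4|68|b9|b4|5f|ce|

RES = [ 0xf9  0xf9  0xb4  0x68  0xb9  0xb4  0x5f  0xce ]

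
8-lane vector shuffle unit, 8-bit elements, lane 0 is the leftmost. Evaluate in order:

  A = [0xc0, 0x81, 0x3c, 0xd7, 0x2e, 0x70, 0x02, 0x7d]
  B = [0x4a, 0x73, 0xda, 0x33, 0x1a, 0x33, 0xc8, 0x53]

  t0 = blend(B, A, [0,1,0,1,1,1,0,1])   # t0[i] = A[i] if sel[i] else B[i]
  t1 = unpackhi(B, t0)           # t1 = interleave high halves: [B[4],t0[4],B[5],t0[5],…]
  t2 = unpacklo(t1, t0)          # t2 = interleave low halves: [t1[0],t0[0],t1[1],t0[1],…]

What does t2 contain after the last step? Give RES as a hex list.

RES = [0x1a, 0x4a, 0x2e, 0x81, 0x33, 0xda, 0x70, 0xd7]

→ t0 |4a|81|da|d7|2e|70|c8|7d|
→ t1 |1a|2e|33|70|c8|c8|53|7d|
→ t2 |1a|4a|2e|81|33|da|70|d7|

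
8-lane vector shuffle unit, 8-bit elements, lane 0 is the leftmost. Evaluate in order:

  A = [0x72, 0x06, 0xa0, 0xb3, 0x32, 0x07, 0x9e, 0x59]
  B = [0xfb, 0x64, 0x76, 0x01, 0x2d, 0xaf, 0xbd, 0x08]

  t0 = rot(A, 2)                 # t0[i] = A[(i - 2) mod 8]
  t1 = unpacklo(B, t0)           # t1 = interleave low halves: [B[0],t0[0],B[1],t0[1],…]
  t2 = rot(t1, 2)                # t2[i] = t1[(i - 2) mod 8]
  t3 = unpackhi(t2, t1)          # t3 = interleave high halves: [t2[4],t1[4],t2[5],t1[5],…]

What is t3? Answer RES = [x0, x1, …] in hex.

  t0: 9e 59 72 06 a0 b3 32 07
  t1: fb 9e 64 59 76 72 01 06
  t2: 01 06 fb 9e 64 59 76 72
  t3: 64 76 59 72 76 01 72 06

RES = [0x64, 0x76, 0x59, 0x72, 0x76, 0x01, 0x72, 0x06]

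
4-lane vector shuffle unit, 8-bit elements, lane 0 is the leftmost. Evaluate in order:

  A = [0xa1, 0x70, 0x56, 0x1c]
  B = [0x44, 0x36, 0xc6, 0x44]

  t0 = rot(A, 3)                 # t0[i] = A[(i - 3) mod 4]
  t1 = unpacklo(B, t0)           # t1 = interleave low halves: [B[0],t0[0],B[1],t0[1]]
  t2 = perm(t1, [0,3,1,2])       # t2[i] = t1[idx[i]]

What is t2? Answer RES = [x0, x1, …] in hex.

RES = [0x44, 0x56, 0x70, 0x36]

  t0: 70 56 1c a1
  t1: 44 70 36 56
  t2: 44 56 70 36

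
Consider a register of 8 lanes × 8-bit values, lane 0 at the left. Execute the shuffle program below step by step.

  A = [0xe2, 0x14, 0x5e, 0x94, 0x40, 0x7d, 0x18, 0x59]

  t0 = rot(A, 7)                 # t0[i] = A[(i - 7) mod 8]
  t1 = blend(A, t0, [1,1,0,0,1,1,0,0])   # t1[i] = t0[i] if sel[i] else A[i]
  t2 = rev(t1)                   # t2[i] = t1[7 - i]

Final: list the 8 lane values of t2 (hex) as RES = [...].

RES = [0x59, 0x18, 0x18, 0x7d, 0x94, 0x5e, 0x5e, 0x14]

  t0: 14 5e 94 40 7d 18 59 e2
  t1: 14 5e 5e 94 7d 18 18 59
  t2: 59 18 18 7d 94 5e 5e 14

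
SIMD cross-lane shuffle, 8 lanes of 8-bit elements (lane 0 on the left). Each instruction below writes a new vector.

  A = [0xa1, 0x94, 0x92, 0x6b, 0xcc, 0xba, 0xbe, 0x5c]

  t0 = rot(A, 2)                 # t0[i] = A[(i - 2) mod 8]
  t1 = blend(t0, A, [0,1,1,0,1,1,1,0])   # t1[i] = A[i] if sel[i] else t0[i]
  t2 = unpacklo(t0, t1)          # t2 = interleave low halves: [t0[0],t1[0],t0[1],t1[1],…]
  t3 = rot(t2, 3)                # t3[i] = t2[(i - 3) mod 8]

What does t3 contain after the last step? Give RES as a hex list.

RES = [0x92, 0x94, 0x94, 0xbe, 0xbe, 0x5c, 0x94, 0xa1]

→ t0 |be|5c|a1|94|92|6b|cc|ba|
→ t1 |be|94|92|94|cc|ba|be|ba|
→ t2 |be|be|5c|94|a1|92|94|94|
→ t3 |92|94|94|be|be|5c|94|a1|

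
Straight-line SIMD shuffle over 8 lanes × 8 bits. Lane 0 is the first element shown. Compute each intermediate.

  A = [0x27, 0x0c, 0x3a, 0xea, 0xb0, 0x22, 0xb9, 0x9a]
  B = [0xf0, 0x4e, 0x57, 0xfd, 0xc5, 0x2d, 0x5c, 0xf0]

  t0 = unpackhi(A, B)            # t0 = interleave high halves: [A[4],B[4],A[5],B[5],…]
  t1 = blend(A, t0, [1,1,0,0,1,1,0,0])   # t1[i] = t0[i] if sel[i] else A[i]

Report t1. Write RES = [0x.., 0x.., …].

  t0: b0 c5 22 2d b9 5c 9a f0
  t1: b0 c5 3a ea b9 5c b9 9a

RES = [ 0xb0  0xc5  0x3a  0xea  0xb9  0x5c  0xb9  0x9a ]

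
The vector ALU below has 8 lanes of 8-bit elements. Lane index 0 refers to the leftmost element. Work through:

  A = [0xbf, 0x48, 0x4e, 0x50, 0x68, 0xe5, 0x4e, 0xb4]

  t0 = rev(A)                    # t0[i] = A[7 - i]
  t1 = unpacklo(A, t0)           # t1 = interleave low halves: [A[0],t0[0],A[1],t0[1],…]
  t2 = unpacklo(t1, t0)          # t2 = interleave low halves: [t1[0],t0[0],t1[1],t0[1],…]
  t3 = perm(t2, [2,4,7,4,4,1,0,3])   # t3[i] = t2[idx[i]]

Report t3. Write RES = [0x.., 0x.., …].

RES = [0xb4, 0x48, 0x68, 0x48, 0x48, 0xb4, 0xbf, 0x4e]

  t0: b4 4e e5 68 50 4e 48 bf
  t1: bf b4 48 4e 4e e5 50 68
  t2: bf b4 b4 4e 48 e5 4e 68
  t3: b4 48 68 48 48 b4 bf 4e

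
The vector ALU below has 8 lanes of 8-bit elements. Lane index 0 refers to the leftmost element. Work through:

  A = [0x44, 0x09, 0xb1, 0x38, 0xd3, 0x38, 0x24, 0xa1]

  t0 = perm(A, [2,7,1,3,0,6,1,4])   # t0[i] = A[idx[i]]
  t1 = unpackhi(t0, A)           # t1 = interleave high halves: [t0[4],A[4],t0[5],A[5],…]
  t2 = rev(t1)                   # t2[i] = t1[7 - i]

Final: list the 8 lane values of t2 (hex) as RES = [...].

RES = [0xa1, 0xd3, 0x24, 0x09, 0x38, 0x24, 0xd3, 0x44]

  t0: b1 a1 09 38 44 24 09 d3
  t1: 44 d3 24 38 09 24 d3 a1
  t2: a1 d3 24 09 38 24 d3 44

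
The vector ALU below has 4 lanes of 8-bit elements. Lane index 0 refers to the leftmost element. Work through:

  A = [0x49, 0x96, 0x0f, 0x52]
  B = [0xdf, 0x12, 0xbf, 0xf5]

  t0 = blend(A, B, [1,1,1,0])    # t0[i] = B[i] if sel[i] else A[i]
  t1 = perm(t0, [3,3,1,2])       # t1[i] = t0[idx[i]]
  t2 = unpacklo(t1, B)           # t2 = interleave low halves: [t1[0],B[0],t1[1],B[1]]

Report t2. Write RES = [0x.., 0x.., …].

RES = [0x52, 0xdf, 0x52, 0x12]

→ t0 |df|12|bf|52|
→ t1 |52|52|12|bf|
→ t2 |52|df|52|12|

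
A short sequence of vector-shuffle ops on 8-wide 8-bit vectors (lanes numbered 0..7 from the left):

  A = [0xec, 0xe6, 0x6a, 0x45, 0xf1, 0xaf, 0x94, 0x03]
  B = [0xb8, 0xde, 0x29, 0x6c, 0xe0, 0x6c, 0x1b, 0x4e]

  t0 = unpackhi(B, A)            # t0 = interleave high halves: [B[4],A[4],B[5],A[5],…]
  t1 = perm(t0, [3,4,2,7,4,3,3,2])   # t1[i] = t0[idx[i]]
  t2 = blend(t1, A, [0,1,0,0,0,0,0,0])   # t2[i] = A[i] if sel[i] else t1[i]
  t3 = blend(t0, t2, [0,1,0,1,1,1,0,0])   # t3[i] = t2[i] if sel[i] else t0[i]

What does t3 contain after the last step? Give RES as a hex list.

t0 = [0xe0, 0xf1, 0x6c, 0xaf, 0x1b, 0x94, 0x4e, 0x03]
t1 = [0xaf, 0x1b, 0x6c, 0x03, 0x1b, 0xaf, 0xaf, 0x6c]
t2 = [0xaf, 0xe6, 0x6c, 0x03, 0x1b, 0xaf, 0xaf, 0x6c]
t3 = [0xe0, 0xe6, 0x6c, 0x03, 0x1b, 0xaf, 0x4e, 0x03]

RES = [ 0xe0  0xe6  0x6c  0x03  0x1b  0xaf  0x4e  0x03 ]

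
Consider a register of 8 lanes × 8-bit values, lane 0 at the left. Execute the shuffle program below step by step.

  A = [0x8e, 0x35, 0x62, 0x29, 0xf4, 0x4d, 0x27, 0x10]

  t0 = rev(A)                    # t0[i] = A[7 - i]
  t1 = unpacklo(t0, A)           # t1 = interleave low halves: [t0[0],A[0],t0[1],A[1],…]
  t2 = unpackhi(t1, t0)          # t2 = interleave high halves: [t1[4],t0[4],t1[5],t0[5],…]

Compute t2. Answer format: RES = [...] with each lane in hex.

t0 = [0x10, 0x27, 0x4d, 0xf4, 0x29, 0x62, 0x35, 0x8e]
t1 = [0x10, 0x8e, 0x27, 0x35, 0x4d, 0x62, 0xf4, 0x29]
t2 = [0x4d, 0x29, 0x62, 0x62, 0xf4, 0x35, 0x29, 0x8e]

RES = [0x4d, 0x29, 0x62, 0x62, 0xf4, 0x35, 0x29, 0x8e]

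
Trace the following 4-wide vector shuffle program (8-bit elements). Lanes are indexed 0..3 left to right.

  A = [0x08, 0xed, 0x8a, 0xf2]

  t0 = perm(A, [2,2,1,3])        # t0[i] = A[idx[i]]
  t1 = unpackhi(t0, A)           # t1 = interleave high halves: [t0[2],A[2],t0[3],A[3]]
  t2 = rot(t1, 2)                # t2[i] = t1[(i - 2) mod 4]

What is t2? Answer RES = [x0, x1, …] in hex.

RES = [ 0xf2  0xf2  0xed  0x8a ]

→ t0 |8a|8a|ed|f2|
→ t1 |ed|8a|f2|f2|
→ t2 |f2|f2|ed|8a|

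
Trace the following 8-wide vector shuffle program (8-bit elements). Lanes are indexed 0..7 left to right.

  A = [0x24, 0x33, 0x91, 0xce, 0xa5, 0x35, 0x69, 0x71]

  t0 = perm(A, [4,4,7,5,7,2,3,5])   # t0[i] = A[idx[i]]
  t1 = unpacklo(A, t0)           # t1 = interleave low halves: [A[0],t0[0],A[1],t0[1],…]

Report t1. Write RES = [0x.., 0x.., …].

  t0: a5 a5 71 35 71 91 ce 35
  t1: 24 a5 33 a5 91 71 ce 35

RES = [0x24, 0xa5, 0x33, 0xa5, 0x91, 0x71, 0xce, 0x35]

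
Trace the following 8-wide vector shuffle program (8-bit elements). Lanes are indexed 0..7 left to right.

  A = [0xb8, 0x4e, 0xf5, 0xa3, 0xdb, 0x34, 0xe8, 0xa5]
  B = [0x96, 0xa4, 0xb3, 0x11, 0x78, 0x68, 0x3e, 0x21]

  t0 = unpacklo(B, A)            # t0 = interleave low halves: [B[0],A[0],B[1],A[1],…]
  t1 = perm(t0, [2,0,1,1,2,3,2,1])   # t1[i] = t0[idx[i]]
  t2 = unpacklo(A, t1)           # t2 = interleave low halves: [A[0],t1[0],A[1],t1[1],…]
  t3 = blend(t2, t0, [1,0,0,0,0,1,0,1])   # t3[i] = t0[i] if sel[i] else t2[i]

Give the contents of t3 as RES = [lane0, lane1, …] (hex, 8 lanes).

t0 = [0x96, 0xb8, 0xa4, 0x4e, 0xb3, 0xf5, 0x11, 0xa3]
t1 = [0xa4, 0x96, 0xb8, 0xb8, 0xa4, 0x4e, 0xa4, 0xb8]
t2 = [0xb8, 0xa4, 0x4e, 0x96, 0xf5, 0xb8, 0xa3, 0xb8]
t3 = [0x96, 0xa4, 0x4e, 0x96, 0xf5, 0xf5, 0xa3, 0xa3]

RES = [ 0x96  0xa4  0x4e  0x96  0xf5  0xf5  0xa3  0xa3 ]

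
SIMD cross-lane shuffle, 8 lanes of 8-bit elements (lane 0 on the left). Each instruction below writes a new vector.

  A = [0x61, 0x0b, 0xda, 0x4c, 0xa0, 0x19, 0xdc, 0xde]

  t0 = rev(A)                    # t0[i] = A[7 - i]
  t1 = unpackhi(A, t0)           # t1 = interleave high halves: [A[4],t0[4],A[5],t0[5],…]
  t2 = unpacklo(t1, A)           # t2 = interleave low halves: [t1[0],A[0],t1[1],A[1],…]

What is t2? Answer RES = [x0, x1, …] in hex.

t0 = [0xde, 0xdc, 0x19, 0xa0, 0x4c, 0xda, 0x0b, 0x61]
t1 = [0xa0, 0x4c, 0x19, 0xda, 0xdc, 0x0b, 0xde, 0x61]
t2 = [0xa0, 0x61, 0x4c, 0x0b, 0x19, 0xda, 0xda, 0x4c]

RES = [0xa0, 0x61, 0x4c, 0x0b, 0x19, 0xda, 0xda, 0x4c]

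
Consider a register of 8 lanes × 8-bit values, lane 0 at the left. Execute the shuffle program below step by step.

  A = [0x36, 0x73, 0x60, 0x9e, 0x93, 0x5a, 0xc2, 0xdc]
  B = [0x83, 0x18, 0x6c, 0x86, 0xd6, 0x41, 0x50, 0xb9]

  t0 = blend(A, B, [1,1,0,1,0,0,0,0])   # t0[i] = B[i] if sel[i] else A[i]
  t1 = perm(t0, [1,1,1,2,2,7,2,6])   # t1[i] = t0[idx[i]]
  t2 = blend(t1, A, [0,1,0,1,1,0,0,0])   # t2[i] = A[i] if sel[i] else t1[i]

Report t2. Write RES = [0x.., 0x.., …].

RES = [ 0x18  0x73  0x18  0x9e  0x93  0xdc  0x60  0xc2 ]

t0 = [0x83, 0x18, 0x60, 0x86, 0x93, 0x5a, 0xc2, 0xdc]
t1 = [0x18, 0x18, 0x18, 0x60, 0x60, 0xdc, 0x60, 0xc2]
t2 = [0x18, 0x73, 0x18, 0x9e, 0x93, 0xdc, 0x60, 0xc2]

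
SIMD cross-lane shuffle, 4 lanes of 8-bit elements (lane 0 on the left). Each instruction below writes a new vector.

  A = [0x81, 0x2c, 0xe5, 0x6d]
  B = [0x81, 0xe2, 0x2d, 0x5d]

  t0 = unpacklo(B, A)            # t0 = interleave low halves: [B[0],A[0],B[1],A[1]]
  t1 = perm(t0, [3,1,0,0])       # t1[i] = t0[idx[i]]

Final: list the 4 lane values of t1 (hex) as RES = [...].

RES = [ 0x2c  0x81  0x81  0x81 ]

→ t0 |81|81|e2|2c|
→ t1 |2c|81|81|81|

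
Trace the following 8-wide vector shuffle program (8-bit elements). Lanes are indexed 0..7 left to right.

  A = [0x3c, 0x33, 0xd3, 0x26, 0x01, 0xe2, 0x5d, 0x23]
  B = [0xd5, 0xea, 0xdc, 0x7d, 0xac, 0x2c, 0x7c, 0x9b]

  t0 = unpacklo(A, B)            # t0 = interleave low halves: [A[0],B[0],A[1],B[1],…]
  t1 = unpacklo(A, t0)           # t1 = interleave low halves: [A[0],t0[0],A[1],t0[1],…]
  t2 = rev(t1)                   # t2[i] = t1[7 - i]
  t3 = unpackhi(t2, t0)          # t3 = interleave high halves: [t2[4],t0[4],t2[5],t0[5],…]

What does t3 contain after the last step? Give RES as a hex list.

→ t0 |3c|d5|33|ea|d3|dc|26|7d|
→ t1 |3c|3c|33|d5|d3|33|26|ea|
→ t2 |ea|26|33|d3|d5|33|3c|3c|
→ t3 |d5|d3|33|dc|3c|26|3c|7d|

RES = [ 0xd5  0xd3  0x33  0xdc  0x3c  0x26  0x3c  0x7d ]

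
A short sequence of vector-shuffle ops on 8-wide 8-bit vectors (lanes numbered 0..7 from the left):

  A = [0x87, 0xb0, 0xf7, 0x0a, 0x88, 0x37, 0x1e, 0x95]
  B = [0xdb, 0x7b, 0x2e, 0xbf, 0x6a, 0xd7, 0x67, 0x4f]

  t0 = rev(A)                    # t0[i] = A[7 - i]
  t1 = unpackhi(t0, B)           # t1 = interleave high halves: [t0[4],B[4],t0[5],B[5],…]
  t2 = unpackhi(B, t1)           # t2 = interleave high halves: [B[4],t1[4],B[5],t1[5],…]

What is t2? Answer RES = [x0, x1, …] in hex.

RES = [ 0x6a  0xb0  0xd7  0x67  0x67  0x87  0x4f  0x4f ]

→ t0 |95|1e|37|88|0a|f7|b0|87|
→ t1 |0a|6a|f7|d7|b0|67|87|4f|
→ t2 |6a|b0|d7|67|67|87|4f|4f|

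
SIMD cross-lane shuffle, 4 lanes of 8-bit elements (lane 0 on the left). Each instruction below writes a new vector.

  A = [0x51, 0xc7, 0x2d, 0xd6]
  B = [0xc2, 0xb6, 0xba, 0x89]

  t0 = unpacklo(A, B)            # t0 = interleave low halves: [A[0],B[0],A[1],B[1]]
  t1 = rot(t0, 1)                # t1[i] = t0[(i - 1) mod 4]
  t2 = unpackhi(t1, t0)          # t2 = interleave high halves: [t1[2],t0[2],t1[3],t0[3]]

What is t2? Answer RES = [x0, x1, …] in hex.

  t0: 51 c2 c7 b6
  t1: b6 51 c2 c7
  t2: c2 c7 c7 b6

RES = [0xc2, 0xc7, 0xc7, 0xb6]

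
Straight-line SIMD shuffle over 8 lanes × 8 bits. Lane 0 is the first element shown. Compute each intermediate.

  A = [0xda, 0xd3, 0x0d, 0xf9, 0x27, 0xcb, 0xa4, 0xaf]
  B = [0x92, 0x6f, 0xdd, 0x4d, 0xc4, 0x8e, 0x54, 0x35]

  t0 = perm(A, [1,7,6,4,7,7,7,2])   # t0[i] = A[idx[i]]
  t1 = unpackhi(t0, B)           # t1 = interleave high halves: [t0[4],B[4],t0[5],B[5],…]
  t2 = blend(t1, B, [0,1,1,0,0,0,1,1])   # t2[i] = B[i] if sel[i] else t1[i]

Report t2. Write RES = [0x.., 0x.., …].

RES = [0xaf, 0x6f, 0xdd, 0x8e, 0xaf, 0x54, 0x54, 0x35]

t0 = [0xd3, 0xaf, 0xa4, 0x27, 0xaf, 0xaf, 0xaf, 0x0d]
t1 = [0xaf, 0xc4, 0xaf, 0x8e, 0xaf, 0x54, 0x0d, 0x35]
t2 = [0xaf, 0x6f, 0xdd, 0x8e, 0xaf, 0x54, 0x54, 0x35]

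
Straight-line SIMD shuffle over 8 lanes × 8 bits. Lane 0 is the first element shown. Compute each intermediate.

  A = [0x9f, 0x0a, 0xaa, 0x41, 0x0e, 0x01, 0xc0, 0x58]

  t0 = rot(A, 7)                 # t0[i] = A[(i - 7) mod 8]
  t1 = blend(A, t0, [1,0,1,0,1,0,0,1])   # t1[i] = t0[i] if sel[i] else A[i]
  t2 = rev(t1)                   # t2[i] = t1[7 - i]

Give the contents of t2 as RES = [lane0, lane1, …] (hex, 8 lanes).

RES = [0x9f, 0xc0, 0x01, 0x01, 0x41, 0x41, 0x0a, 0x0a]

t0 = [0x0a, 0xaa, 0x41, 0x0e, 0x01, 0xc0, 0x58, 0x9f]
t1 = [0x0a, 0x0a, 0x41, 0x41, 0x01, 0x01, 0xc0, 0x9f]
t2 = [0x9f, 0xc0, 0x01, 0x01, 0x41, 0x41, 0x0a, 0x0a]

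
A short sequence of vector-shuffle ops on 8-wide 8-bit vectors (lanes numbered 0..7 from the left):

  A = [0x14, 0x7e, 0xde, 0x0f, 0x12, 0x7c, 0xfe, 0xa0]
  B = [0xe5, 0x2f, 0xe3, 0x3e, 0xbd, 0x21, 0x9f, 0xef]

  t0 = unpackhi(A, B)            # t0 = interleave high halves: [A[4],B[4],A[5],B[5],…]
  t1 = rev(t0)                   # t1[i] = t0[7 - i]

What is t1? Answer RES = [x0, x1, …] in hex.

RES = [0xef, 0xa0, 0x9f, 0xfe, 0x21, 0x7c, 0xbd, 0x12]

t0 = [0x12, 0xbd, 0x7c, 0x21, 0xfe, 0x9f, 0xa0, 0xef]
t1 = [0xef, 0xa0, 0x9f, 0xfe, 0x21, 0x7c, 0xbd, 0x12]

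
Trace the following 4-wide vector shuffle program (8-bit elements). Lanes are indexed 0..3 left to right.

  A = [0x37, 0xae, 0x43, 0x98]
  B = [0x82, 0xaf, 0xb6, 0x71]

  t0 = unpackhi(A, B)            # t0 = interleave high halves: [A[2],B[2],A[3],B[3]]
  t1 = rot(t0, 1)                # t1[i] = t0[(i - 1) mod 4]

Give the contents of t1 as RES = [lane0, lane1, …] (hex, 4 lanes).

RES = [0x71, 0x43, 0xb6, 0x98]

  t0: 43 b6 98 71
  t1: 71 43 b6 98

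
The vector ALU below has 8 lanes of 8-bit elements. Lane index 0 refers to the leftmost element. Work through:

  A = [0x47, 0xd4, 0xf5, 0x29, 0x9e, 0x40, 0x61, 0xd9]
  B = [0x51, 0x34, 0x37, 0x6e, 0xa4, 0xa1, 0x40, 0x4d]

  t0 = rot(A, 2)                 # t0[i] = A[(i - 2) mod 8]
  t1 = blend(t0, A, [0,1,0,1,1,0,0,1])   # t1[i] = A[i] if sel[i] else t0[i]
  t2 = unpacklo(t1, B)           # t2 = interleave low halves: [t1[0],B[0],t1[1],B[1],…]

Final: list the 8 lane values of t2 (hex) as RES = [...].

RES = [ 0x61  0x51  0xd4  0x34  0x47  0x37  0x29  0x6e ]

t0 = [0x61, 0xd9, 0x47, 0xd4, 0xf5, 0x29, 0x9e, 0x40]
t1 = [0x61, 0xd4, 0x47, 0x29, 0x9e, 0x29, 0x9e, 0xd9]
t2 = [0x61, 0x51, 0xd4, 0x34, 0x47, 0x37, 0x29, 0x6e]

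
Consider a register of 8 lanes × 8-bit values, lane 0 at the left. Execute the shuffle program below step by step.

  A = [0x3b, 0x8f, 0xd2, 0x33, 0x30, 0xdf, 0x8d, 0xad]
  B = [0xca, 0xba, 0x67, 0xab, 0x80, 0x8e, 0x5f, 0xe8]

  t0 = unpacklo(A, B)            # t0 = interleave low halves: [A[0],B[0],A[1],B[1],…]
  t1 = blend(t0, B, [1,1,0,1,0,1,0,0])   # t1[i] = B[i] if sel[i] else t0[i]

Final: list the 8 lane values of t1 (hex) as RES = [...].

t0 = [0x3b, 0xca, 0x8f, 0xba, 0xd2, 0x67, 0x33, 0xab]
t1 = [0xca, 0xba, 0x8f, 0xab, 0xd2, 0x8e, 0x33, 0xab]

RES = [0xca, 0xba, 0x8f, 0xab, 0xd2, 0x8e, 0x33, 0xab]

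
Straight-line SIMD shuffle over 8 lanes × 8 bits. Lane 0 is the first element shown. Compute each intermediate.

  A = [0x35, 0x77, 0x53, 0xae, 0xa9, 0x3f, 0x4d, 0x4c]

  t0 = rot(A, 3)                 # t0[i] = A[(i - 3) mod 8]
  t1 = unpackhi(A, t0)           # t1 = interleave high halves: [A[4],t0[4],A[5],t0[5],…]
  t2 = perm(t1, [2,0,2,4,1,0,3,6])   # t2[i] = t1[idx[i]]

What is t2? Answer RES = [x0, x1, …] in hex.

RES = [0x3f, 0xa9, 0x3f, 0x4d, 0x77, 0xa9, 0x53, 0x4c]

→ t0 |3f|4d|4c|35|77|53|ae|a9|
→ t1 |a9|77|3f|53|4d|ae|4c|a9|
→ t2 |3f|a9|3f|4d|77|a9|53|4c|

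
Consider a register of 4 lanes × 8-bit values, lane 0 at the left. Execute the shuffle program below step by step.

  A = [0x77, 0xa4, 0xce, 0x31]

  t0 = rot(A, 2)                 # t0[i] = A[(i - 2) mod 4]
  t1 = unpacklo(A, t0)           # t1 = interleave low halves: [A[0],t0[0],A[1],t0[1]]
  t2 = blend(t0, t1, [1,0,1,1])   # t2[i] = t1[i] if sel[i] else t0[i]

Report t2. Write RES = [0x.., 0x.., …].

→ t0 |ce|31|77|a4|
→ t1 |77|ce|a4|31|
→ t2 |77|31|a4|31|

RES = [0x77, 0x31, 0xa4, 0x31]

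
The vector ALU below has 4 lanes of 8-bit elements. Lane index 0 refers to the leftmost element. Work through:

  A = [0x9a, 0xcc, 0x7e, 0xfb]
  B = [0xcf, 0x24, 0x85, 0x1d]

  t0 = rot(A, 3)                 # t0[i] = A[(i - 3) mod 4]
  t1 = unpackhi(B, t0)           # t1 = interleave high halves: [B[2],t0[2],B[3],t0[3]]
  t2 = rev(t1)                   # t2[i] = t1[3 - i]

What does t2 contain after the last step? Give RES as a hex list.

t0 = [0xcc, 0x7e, 0xfb, 0x9a]
t1 = [0x85, 0xfb, 0x1d, 0x9a]
t2 = [0x9a, 0x1d, 0xfb, 0x85]

RES = [0x9a, 0x1d, 0xfb, 0x85]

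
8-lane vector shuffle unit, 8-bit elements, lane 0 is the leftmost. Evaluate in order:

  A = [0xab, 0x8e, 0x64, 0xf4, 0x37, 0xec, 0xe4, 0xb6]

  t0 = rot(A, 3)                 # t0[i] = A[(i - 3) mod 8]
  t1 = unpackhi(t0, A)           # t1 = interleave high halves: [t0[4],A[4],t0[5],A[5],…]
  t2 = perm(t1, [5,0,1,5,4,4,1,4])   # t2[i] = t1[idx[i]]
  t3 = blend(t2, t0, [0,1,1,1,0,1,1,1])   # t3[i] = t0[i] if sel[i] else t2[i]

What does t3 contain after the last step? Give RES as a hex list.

t0 = [0xec, 0xe4, 0xb6, 0xab, 0x8e, 0x64, 0xf4, 0x37]
t1 = [0x8e, 0x37, 0x64, 0xec, 0xf4, 0xe4, 0x37, 0xb6]
t2 = [0xe4, 0x8e, 0x37, 0xe4, 0xf4, 0xf4, 0x37, 0xf4]
t3 = [0xe4, 0xe4, 0xb6, 0xab, 0xf4, 0x64, 0xf4, 0x37]

RES = [0xe4, 0xe4, 0xb6, 0xab, 0xf4, 0x64, 0xf4, 0x37]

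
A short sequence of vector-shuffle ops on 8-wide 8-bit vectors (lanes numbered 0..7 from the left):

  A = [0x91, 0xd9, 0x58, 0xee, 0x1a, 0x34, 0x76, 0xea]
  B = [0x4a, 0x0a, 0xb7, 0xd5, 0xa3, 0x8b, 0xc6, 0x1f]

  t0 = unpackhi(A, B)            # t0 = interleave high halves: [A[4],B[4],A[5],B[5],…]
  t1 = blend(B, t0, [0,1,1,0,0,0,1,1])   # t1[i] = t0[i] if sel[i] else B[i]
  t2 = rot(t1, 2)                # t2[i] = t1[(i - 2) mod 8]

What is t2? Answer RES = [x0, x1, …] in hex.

RES = [0xea, 0x1f, 0x4a, 0xa3, 0x34, 0xd5, 0xa3, 0x8b]

→ t0 |1a|a3|34|8b|76|c6|ea|1f|
→ t1 |4a|a3|34|d5|a3|8b|ea|1f|
→ t2 |ea|1f|4a|a3|34|d5|a3|8b|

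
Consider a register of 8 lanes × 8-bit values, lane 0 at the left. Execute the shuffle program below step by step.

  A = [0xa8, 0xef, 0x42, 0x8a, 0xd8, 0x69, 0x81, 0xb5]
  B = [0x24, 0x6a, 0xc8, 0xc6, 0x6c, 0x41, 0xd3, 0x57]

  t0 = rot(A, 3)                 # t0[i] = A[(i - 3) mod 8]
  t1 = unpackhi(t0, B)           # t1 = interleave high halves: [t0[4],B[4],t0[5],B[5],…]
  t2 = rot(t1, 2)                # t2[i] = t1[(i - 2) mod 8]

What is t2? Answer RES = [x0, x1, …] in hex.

t0 = [0x69, 0x81, 0xb5, 0xa8, 0xef, 0x42, 0x8a, 0xd8]
t1 = [0xef, 0x6c, 0x42, 0x41, 0x8a, 0xd3, 0xd8, 0x57]
t2 = [0xd8, 0x57, 0xef, 0x6c, 0x42, 0x41, 0x8a, 0xd3]

RES = [ 0xd8  0x57  0xef  0x6c  0x42  0x41  0x8a  0xd3 ]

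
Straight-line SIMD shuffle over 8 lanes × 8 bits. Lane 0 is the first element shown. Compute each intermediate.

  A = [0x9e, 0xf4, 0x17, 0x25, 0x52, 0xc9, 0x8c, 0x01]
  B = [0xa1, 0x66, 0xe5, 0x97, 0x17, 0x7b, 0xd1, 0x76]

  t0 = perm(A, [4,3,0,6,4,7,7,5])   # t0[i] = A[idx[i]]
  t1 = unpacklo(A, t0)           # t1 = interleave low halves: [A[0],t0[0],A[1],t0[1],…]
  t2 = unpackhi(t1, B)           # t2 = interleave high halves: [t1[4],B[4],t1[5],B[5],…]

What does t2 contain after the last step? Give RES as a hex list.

t0 = [0x52, 0x25, 0x9e, 0x8c, 0x52, 0x01, 0x01, 0xc9]
t1 = [0x9e, 0x52, 0xf4, 0x25, 0x17, 0x9e, 0x25, 0x8c]
t2 = [0x17, 0x17, 0x9e, 0x7b, 0x25, 0xd1, 0x8c, 0x76]

RES = [ 0x17  0x17  0x9e  0x7b  0x25  0xd1  0x8c  0x76 ]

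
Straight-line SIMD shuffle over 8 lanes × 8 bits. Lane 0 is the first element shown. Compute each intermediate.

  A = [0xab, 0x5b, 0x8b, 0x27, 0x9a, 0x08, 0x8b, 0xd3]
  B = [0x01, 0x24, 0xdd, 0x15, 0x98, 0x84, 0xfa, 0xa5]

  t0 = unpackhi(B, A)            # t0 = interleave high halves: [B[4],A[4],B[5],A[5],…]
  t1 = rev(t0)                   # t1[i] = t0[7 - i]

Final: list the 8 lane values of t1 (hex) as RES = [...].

RES = [ 0xd3  0xa5  0x8b  0xfa  0x08  0x84  0x9a  0x98 ]

  t0: 98 9a 84 08 fa 8b a5 d3
  t1: d3 a5 8b fa 08 84 9a 98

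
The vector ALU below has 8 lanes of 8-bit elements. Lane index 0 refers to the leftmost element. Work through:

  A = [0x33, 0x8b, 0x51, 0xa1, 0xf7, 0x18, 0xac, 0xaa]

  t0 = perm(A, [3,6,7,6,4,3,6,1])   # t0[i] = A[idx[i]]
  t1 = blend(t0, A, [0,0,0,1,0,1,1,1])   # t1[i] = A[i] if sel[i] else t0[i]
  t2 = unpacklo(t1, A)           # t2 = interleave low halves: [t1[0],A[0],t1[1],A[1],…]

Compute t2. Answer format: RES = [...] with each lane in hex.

RES = [ 0xa1  0x33  0xac  0x8b  0xaa  0x51  0xa1  0xa1 ]

  t0: a1 ac aa ac f7 a1 ac 8b
  t1: a1 ac aa a1 f7 18 ac aa
  t2: a1 33 ac 8b aa 51 a1 a1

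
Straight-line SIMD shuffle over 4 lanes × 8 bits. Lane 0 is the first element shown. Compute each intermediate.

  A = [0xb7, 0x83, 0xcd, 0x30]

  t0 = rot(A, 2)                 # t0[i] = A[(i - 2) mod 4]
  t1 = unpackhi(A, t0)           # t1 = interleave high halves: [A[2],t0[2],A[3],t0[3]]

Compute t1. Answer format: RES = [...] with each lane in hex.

RES = [0xcd, 0xb7, 0x30, 0x83]

  t0: cd 30 b7 83
  t1: cd b7 30 83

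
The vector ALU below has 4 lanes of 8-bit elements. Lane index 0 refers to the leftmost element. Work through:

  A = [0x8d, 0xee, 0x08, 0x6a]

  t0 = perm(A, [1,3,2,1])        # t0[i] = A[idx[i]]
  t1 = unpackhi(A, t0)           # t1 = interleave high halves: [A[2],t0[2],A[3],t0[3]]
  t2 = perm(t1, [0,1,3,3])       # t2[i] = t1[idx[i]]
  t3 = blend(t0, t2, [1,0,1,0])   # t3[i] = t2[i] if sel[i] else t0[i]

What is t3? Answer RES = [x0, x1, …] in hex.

RES = [ 0x08  0x6a  0xee  0xee ]

t0 = [0xee, 0x6a, 0x08, 0xee]
t1 = [0x08, 0x08, 0x6a, 0xee]
t2 = [0x08, 0x08, 0xee, 0xee]
t3 = [0x08, 0x6a, 0xee, 0xee]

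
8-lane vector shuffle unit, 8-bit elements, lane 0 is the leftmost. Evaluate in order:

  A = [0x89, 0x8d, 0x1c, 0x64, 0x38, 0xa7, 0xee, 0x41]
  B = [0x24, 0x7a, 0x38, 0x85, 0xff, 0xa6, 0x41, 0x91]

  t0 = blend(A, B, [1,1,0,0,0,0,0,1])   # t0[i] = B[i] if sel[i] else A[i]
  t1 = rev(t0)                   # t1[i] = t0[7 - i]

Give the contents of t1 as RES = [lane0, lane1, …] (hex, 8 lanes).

RES = [0x91, 0xee, 0xa7, 0x38, 0x64, 0x1c, 0x7a, 0x24]

→ t0 |24|7a|1c|64|38|a7|ee|91|
→ t1 |91|ee|a7|38|64|1c|7a|24|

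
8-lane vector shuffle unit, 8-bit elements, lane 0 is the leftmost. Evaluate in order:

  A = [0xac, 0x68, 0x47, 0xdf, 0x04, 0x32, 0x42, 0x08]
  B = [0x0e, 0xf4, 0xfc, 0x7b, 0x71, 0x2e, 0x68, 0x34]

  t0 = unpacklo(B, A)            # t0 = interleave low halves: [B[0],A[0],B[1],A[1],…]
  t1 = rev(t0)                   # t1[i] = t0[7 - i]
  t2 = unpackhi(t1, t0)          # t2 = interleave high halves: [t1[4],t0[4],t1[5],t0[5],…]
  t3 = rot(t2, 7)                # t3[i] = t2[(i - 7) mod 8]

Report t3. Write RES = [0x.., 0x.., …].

RES = [ 0xfc  0xf4  0x47  0xac  0x7b  0x0e  0xdf  0x68 ]

t0 = [0x0e, 0xac, 0xf4, 0x68, 0xfc, 0x47, 0x7b, 0xdf]
t1 = [0xdf, 0x7b, 0x47, 0xfc, 0x68, 0xf4, 0xac, 0x0e]
t2 = [0x68, 0xfc, 0xf4, 0x47, 0xac, 0x7b, 0x0e, 0xdf]
t3 = [0xfc, 0xf4, 0x47, 0xac, 0x7b, 0x0e, 0xdf, 0x68]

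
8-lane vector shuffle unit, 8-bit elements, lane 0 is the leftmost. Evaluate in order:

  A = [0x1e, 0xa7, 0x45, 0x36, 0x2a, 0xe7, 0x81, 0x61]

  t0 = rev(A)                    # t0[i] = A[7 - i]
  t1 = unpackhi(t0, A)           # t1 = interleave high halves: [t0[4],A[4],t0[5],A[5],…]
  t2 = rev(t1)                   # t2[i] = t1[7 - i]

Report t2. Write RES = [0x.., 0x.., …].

  t0: 61 81 e7 2a 36 45 a7 1e
  t1: 36 2a 45 e7 a7 81 1e 61
  t2: 61 1e 81 a7 e7 45 2a 36

RES = [0x61, 0x1e, 0x81, 0xa7, 0xe7, 0x45, 0x2a, 0x36]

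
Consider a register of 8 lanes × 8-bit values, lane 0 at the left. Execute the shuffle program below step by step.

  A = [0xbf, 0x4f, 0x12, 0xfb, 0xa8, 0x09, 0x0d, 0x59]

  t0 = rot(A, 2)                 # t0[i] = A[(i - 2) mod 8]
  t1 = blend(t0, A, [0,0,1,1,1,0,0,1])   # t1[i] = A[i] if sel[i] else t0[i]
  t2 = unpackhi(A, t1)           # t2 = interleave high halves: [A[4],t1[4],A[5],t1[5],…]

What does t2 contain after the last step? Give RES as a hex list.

→ t0 |0d|59|bf|4f|12|fb|a8|09|
→ t1 |0d|59|12|fb|a8|fb|a8|59|
→ t2 |a8|a8|09|fb|0d|a8|59|59|

RES = [ 0xa8  0xa8  0x09  0xfb  0x0d  0xa8  0x59  0x59 ]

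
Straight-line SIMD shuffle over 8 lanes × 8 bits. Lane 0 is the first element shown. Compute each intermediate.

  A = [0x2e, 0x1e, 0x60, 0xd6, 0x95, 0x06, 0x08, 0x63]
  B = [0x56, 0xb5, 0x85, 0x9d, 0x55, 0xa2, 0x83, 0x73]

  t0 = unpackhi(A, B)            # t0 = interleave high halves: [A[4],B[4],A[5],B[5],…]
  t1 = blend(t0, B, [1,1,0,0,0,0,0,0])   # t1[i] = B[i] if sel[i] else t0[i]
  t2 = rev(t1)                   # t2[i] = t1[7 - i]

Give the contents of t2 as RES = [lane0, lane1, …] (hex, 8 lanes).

  t0: 95 55 06 a2 08 83 63 73
  t1: 56 b5 06 a2 08 83 63 73
  t2: 73 63 83 08 a2 06 b5 56

RES = [ 0x73  0x63  0x83  0x08  0xa2  0x06  0xb5  0x56 ]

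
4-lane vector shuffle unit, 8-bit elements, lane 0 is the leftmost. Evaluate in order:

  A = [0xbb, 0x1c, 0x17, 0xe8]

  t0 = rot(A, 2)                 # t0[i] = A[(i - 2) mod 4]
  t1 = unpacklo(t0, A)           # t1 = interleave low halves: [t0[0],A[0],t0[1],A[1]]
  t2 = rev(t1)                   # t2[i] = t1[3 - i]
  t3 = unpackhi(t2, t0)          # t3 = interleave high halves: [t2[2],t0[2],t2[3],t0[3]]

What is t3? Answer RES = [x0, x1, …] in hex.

RES = [0xbb, 0xbb, 0x17, 0x1c]

t0 = [0x17, 0xe8, 0xbb, 0x1c]
t1 = [0x17, 0xbb, 0xe8, 0x1c]
t2 = [0x1c, 0xe8, 0xbb, 0x17]
t3 = [0xbb, 0xbb, 0x17, 0x1c]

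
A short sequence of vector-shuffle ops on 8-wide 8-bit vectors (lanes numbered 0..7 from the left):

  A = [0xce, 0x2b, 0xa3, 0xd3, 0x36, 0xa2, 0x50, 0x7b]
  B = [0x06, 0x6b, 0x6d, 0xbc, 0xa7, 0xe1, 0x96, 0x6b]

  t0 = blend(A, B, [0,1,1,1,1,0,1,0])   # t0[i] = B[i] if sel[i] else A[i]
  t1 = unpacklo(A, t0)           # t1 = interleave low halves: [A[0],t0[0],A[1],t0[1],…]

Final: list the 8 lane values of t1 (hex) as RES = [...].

RES = [0xce, 0xce, 0x2b, 0x6b, 0xa3, 0x6d, 0xd3, 0xbc]

  t0: ce 6b 6d bc a7 a2 96 7b
  t1: ce ce 2b 6b a3 6d d3 bc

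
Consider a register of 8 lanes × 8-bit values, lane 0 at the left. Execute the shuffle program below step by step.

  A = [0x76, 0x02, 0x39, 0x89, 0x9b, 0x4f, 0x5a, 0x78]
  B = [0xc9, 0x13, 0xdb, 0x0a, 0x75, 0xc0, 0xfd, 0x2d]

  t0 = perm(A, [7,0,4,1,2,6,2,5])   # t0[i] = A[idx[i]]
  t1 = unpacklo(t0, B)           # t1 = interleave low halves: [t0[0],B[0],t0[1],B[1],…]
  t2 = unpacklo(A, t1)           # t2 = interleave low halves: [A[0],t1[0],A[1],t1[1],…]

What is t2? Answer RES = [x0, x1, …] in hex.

RES = [0x76, 0x78, 0x02, 0xc9, 0x39, 0x76, 0x89, 0x13]

→ t0 |78|76|9b|02|39|5a|39|4f|
→ t1 |78|c9|76|13|9b|db|02|0a|
→ t2 |76|78|02|c9|39|76|89|13|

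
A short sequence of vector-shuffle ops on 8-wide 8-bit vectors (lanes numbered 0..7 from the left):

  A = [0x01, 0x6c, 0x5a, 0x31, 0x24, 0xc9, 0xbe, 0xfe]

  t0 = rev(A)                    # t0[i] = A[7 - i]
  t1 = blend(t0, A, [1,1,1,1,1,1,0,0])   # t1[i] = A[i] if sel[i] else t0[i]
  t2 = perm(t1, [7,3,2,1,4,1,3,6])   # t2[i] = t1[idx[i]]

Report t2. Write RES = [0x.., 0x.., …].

  t0: fe be c9 24 31 5a 6c 01
  t1: 01 6c 5a 31 24 c9 6c 01
  t2: 01 31 5a 6c 24 6c 31 6c

RES = [0x01, 0x31, 0x5a, 0x6c, 0x24, 0x6c, 0x31, 0x6c]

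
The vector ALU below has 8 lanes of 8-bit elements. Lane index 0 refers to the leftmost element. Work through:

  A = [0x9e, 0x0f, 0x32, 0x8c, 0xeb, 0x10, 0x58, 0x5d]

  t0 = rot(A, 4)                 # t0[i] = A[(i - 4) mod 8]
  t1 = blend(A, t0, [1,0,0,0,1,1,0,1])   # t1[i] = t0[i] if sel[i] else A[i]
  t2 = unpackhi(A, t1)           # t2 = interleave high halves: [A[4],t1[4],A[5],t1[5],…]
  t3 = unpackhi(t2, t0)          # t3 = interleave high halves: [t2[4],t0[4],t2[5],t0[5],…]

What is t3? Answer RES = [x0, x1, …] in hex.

t0 = [0xeb, 0x10, 0x58, 0x5d, 0x9e, 0x0f, 0x32, 0x8c]
t1 = [0xeb, 0x0f, 0x32, 0x8c, 0x9e, 0x0f, 0x58, 0x8c]
t2 = [0xeb, 0x9e, 0x10, 0x0f, 0x58, 0x58, 0x5d, 0x8c]
t3 = [0x58, 0x9e, 0x58, 0x0f, 0x5d, 0x32, 0x8c, 0x8c]

RES = [ 0x58  0x9e  0x58  0x0f  0x5d  0x32  0x8c  0x8c ]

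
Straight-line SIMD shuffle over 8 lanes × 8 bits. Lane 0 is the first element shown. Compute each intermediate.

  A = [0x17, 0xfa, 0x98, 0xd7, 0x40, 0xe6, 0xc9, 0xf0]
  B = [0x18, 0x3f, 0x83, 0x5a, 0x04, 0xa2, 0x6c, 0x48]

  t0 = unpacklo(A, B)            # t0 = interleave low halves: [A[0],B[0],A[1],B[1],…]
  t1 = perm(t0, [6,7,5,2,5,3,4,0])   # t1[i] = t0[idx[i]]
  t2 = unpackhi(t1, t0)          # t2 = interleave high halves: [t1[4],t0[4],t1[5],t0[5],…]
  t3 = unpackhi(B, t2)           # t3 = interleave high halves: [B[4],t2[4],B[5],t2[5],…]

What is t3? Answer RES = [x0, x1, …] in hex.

RES = [0x04, 0x98, 0xa2, 0xd7, 0x6c, 0x17, 0x48, 0x5a]

→ t0 |17|18|fa|3f|98|83|d7|5a|
→ t1 |d7|5a|83|fa|83|3f|98|17|
→ t2 |83|98|3f|83|98|d7|17|5a|
→ t3 |04|98|a2|d7|6c|17|48|5a|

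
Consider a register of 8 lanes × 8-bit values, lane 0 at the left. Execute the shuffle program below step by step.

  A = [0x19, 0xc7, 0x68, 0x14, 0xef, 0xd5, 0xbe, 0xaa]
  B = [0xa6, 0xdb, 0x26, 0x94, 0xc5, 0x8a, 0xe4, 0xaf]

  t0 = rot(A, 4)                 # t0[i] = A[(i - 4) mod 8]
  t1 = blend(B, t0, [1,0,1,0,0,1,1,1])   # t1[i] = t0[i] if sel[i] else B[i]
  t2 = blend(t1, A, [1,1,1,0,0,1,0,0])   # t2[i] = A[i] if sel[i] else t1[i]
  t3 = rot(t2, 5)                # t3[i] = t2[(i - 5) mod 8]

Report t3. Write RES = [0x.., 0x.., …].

RES = [ 0x94  0xc5  0xd5  0x68  0x14  0x19  0xc7  0x68 ]

  t0: ef d5 be aa 19 c7 68 14
  t1: ef db be 94 c5 c7 68 14
  t2: 19 c7 68 94 c5 d5 68 14
  t3: 94 c5 d5 68 14 19 c7 68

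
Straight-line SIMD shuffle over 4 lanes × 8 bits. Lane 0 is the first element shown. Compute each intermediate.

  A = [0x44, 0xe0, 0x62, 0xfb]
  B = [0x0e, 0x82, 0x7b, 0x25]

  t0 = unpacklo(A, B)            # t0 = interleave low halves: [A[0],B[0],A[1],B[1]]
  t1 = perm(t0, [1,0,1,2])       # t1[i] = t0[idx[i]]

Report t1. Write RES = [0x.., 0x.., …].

t0 = [0x44, 0x0e, 0xe0, 0x82]
t1 = [0x0e, 0x44, 0x0e, 0xe0]

RES = [0x0e, 0x44, 0x0e, 0xe0]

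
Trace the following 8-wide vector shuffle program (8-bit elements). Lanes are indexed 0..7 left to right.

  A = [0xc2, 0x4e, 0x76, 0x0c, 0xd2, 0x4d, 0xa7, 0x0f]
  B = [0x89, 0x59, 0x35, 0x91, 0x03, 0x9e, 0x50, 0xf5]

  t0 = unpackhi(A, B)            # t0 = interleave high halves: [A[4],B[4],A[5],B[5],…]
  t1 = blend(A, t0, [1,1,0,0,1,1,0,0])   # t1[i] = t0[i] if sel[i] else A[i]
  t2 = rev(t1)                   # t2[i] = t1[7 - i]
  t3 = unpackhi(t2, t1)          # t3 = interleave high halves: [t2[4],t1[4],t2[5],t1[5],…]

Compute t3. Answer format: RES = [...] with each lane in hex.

  t0: d2 03 4d 9e a7 50 0f f5
  t1: d2 03 76 0c a7 50 a7 0f
  t2: 0f a7 50 a7 0c 76 03 d2
  t3: 0c a7 76 50 03 a7 d2 0f

RES = [0x0c, 0xa7, 0x76, 0x50, 0x03, 0xa7, 0xd2, 0x0f]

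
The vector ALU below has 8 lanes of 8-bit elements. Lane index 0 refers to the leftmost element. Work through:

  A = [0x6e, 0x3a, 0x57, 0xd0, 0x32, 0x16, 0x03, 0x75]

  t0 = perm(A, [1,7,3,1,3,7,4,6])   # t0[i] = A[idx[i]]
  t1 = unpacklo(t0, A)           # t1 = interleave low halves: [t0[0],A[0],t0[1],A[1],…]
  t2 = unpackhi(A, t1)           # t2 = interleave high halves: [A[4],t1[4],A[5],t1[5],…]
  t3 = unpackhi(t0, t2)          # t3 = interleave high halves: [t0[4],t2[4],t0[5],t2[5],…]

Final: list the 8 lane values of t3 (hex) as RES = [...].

→ t0 |3a|75|d0|3a|d0|75|32|03|
→ t1 |3a|6e|75|3a|d0|57|3a|d0|
→ t2 |32|d0|16|57|03|3a|75|d0|
→ t3 |d0|03|75|3a|32|75|03|d0|

RES = [ 0xd0  0x03  0x75  0x3a  0x32  0x75  0x03  0xd0 ]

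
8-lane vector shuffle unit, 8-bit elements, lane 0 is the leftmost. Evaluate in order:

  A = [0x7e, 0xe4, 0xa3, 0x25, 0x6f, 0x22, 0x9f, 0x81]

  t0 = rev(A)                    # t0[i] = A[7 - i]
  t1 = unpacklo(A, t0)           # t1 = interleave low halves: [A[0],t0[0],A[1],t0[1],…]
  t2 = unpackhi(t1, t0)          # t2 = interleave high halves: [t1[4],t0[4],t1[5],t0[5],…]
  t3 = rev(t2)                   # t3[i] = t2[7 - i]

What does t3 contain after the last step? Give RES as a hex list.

RES = [0x7e, 0x6f, 0xe4, 0x25, 0xa3, 0x22, 0x25, 0xa3]

→ t0 |81|9f|22|6f|25|a3|e4|7e|
→ t1 |7e|81|e4|9f|a3|22|25|6f|
→ t2 |a3|25|22|a3|25|e4|6f|7e|
→ t3 |7e|6f|e4|25|a3|22|25|a3|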